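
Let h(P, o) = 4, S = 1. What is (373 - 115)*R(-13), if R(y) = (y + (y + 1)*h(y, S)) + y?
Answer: -19092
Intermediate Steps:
R(y) = 4 + 6*y (R(y) = (y + (y + 1)*4) + y = (y + (1 + y)*4) + y = (y + (4 + 4*y)) + y = (4 + 5*y) + y = 4 + 6*y)
(373 - 115)*R(-13) = (373 - 115)*(4 + 6*(-13)) = 258*(4 - 78) = 258*(-74) = -19092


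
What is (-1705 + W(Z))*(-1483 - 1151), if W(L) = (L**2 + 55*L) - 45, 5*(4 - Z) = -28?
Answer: 74399964/25 ≈ 2.9760e+6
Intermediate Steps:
Z = 48/5 (Z = 4 - 1/5*(-28) = 4 + 28/5 = 48/5 ≈ 9.6000)
W(L) = -45 + L**2 + 55*L
(-1705 + W(Z))*(-1483 - 1151) = (-1705 + (-45 + (48/5)**2 + 55*(48/5)))*(-1483 - 1151) = (-1705 + (-45 + 2304/25 + 528))*(-2634) = (-1705 + 14379/25)*(-2634) = -28246/25*(-2634) = 74399964/25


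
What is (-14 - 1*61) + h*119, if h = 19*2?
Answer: 4447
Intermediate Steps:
h = 38
(-14 - 1*61) + h*119 = (-14 - 1*61) + 38*119 = (-14 - 61) + 4522 = -75 + 4522 = 4447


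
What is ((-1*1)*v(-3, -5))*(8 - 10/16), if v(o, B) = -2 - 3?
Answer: 295/8 ≈ 36.875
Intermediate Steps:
v(o, B) = -5
((-1*1)*v(-3, -5))*(8 - 10/16) = (-1*1*(-5))*(8 - 10/16) = (-1*(-5))*(8 - 10/16) = 5*(8 - 1*5/8) = 5*(8 - 5/8) = 5*(59/8) = 295/8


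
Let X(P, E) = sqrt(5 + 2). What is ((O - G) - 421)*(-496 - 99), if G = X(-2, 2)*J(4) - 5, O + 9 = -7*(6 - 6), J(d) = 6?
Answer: 252875 + 3570*sqrt(7) ≈ 2.6232e+5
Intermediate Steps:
X(P, E) = sqrt(7)
O = -9 (O = -9 - 7*(6 - 6) = -9 - 7*0 = -9 + 0 = -9)
G = -5 + 6*sqrt(7) (G = sqrt(7)*6 - 5 = 6*sqrt(7) - 5 = -5 + 6*sqrt(7) ≈ 10.875)
((O - G) - 421)*(-496 - 99) = ((-9 - (-5 + 6*sqrt(7))) - 421)*(-496 - 99) = ((-9 + (5 - 6*sqrt(7))) - 421)*(-595) = ((-4 - 6*sqrt(7)) - 421)*(-595) = (-425 - 6*sqrt(7))*(-595) = 252875 + 3570*sqrt(7)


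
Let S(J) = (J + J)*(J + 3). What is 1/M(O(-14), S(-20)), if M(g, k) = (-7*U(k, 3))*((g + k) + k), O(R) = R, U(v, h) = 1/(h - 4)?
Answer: 1/9422 ≈ 0.00010613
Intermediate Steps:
U(v, h) = 1/(-4 + h)
S(J) = 2*J*(3 + J) (S(J) = (2*J)*(3 + J) = 2*J*(3 + J))
M(g, k) = 7*g + 14*k (M(g, k) = (-7/(-4 + 3))*((g + k) + k) = (-7/(-1))*(g + 2*k) = (-7*(-1))*(g + 2*k) = 7*(g + 2*k) = 7*g + 14*k)
1/M(O(-14), S(-20)) = 1/(7*(-14) + 14*(2*(-20)*(3 - 20))) = 1/(-98 + 14*(2*(-20)*(-17))) = 1/(-98 + 14*680) = 1/(-98 + 9520) = 1/9422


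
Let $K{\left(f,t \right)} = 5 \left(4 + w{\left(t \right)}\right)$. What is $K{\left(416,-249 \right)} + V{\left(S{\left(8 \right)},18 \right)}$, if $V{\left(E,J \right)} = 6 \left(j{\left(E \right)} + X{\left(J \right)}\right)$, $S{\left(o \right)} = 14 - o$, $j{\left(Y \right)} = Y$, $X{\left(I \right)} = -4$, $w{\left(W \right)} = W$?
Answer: $-1213$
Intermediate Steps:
$K{\left(f,t \right)} = 20 + 5 t$ ($K{\left(f,t \right)} = 5 \left(4 + t\right) = 20 + 5 t$)
$V{\left(E,J \right)} = -24 + 6 E$ ($V{\left(E,J \right)} = 6 \left(E - 4\right) = 6 \left(-4 + E\right) = -24 + 6 E$)
$K{\left(416,-249 \right)} + V{\left(S{\left(8 \right)},18 \right)} = \left(20 + 5 \left(-249\right)\right) - \left(24 - 6 \left(14 - 8\right)\right) = \left(20 - 1245\right) - \left(24 - 6 \left(14 - 8\right)\right) = -1225 + \left(-24 + 6 \cdot 6\right) = -1225 + \left(-24 + 36\right) = -1225 + 12 = -1213$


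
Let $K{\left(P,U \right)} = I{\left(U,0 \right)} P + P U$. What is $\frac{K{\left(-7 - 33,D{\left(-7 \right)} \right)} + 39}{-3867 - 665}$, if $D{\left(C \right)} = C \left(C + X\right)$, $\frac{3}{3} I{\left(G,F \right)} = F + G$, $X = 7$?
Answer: $- \frac{39}{4532} \approx -0.0086055$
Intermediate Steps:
$I{\left(G,F \right)} = F + G$
$D{\left(C \right)} = C \left(7 + C\right)$ ($D{\left(C \right)} = C \left(C + 7\right) = C \left(7 + C\right)$)
$K{\left(P,U \right)} = 2 P U$ ($K{\left(P,U \right)} = \left(0 + U\right) P + P U = U P + P U = P U + P U = 2 P U$)
$\frac{K{\left(-7 - 33,D{\left(-7 \right)} \right)} + 39}{-3867 - 665} = \frac{2 \left(-7 - 33\right) \left(- 7 \left(7 - 7\right)\right) + 39}{-3867 - 665} = \frac{2 \left(-7 - 33\right) \left(\left(-7\right) 0\right) + 39}{-4532} = \left(2 \left(-40\right) 0 + 39\right) \left(- \frac{1}{4532}\right) = \left(0 + 39\right) \left(- \frac{1}{4532}\right) = 39 \left(- \frac{1}{4532}\right) = - \frac{39}{4532}$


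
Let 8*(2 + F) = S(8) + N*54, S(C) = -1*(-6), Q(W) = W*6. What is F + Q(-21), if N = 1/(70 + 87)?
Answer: -39943/314 ≈ -127.21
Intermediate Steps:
Q(W) = 6*W
S(C) = 6
N = 1/157 ≈ 0.0063694
F = -379/314 (F = -2 + (6 + (1/157)*54)/8 = -2 + (6 + 54/157)/8 = -2 + (⅛)*(996/157) = -2 + 249/314 = -379/314 ≈ -1.2070)
F + Q(-21) = -379/314 + 6*(-21) = -379/314 - 126 = -39943/314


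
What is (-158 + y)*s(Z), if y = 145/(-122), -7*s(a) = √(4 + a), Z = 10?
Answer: 19421*√14/854 ≈ 85.090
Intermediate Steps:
s(a) = -√(4 + a)/7
y = -145/122 (y = 145*(-1/122) = -145/122 ≈ -1.1885)
(-158 + y)*s(Z) = (-158 - 145/122)*(-√(4 + 10)/7) = -(-19421)*√14/854 = 19421*√14/854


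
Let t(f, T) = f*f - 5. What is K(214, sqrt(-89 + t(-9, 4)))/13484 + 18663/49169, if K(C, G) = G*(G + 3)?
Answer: 251012695/662994796 + 3*I*sqrt(13)/13484 ≈ 0.3786 + 0.00080218*I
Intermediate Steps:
t(f, T) = -5 + f**2 (t(f, T) = f**2 - 5 = -5 + f**2)
K(C, G) = G*(3 + G)
K(214, sqrt(-89 + t(-9, 4)))/13484 + 18663/49169 = (sqrt(-89 + (-5 + (-9)**2))*(3 + sqrt(-89 + (-5 + (-9)**2))))/13484 + 18663/49169 = (sqrt(-89 + (-5 + 81))*(3 + sqrt(-89 + (-5 + 81))))*(1/13484) + 18663*(1/49169) = (sqrt(-89 + 76)*(3 + sqrt(-89 + 76)))*(1/13484) + 18663/49169 = (sqrt(-13)*(3 + sqrt(-13)))*(1/13484) + 18663/49169 = ((I*sqrt(13))*(3 + I*sqrt(13)))*(1/13484) + 18663/49169 = (I*sqrt(13)*(3 + I*sqrt(13)))*(1/13484) + 18663/49169 = I*sqrt(13)*(3 + I*sqrt(13))/13484 + 18663/49169 = 18663/49169 + I*sqrt(13)*(3 + I*sqrt(13))/13484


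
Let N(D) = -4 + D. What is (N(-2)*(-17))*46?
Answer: 4692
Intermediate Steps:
(N(-2)*(-17))*46 = ((-4 - 2)*(-17))*46 = -6*(-17)*46 = 102*46 = 4692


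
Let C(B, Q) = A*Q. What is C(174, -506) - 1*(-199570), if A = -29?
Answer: 214244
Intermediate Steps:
C(B, Q) = -29*Q
C(174, -506) - 1*(-199570) = -29*(-506) - 1*(-199570) = 14674 + 199570 = 214244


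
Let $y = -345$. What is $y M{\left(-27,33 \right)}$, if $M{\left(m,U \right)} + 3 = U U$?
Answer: $-374670$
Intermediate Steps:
$M{\left(m,U \right)} = -3 + U^{2}$ ($M{\left(m,U \right)} = -3 + U U = -3 + U^{2}$)
$y M{\left(-27,33 \right)} = - 345 \left(-3 + 33^{2}\right) = - 345 \left(-3 + 1089\right) = \left(-345\right) 1086 = -374670$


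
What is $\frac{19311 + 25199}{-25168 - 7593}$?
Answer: $- \frac{44510}{32761} \approx -1.3586$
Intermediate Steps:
$\frac{19311 + 25199}{-25168 - 7593} = \frac{44510}{-25168 - 7593} = \frac{44510}{-32761} = 44510 \left(- \frac{1}{32761}\right) = - \frac{44510}{32761}$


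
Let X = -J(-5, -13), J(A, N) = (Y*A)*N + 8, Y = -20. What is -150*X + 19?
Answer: -193781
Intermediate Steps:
J(A, N) = 8 - 20*A*N (J(A, N) = (-20*A)*N + 8 = -20*A*N + 8 = 8 - 20*A*N)
X = 1292 (X = -(8 - 20*(-5)*(-13)) = -(8 - 1300) = -1*(-1292) = 1292)
-150*X + 19 = -150*1292 + 19 = -193800 + 19 = -193781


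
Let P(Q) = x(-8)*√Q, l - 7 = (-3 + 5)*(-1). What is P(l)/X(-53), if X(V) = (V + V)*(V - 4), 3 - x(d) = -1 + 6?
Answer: -√5/3021 ≈ -0.00074018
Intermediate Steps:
x(d) = -2 (x(d) = 3 - (-1 + 6) = 3 - 1*5 = 3 - 5 = -2)
X(V) = 2*V*(-4 + V) (X(V) = (2*V)*(-4 + V) = 2*V*(-4 + V))
l = 5 (l = 7 + (-3 + 5)*(-1) = 7 + 2*(-1) = 7 - 2 = 5)
P(Q) = -2*√Q
P(l)/X(-53) = (-2*√5)/((2*(-53)*(-4 - 53))) = (-2*√5)/((2*(-53)*(-57))) = -2*√5/6042 = -2*√5*(1/6042) = -√5/3021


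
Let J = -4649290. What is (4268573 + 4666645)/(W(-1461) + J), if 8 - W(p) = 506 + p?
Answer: -8935218/4648327 ≈ -1.9222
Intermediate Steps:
W(p) = -498 - p (W(p) = 8 - (506 + p) = 8 + (-506 - p) = -498 - p)
(4268573 + 4666645)/(W(-1461) + J) = (4268573 + 4666645)/((-498 - 1*(-1461)) - 4649290) = 8935218/((-498 + 1461) - 4649290) = 8935218/(963 - 4649290) = 8935218/(-4648327) = 8935218*(-1/4648327) = -8935218/4648327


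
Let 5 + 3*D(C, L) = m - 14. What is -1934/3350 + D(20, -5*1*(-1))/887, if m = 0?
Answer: -2605012/4457175 ≈ -0.58445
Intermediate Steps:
D(C, L) = -19/3 (D(C, L) = -5/3 + (0 - 14)/3 = -5/3 + (⅓)*(-14) = -5/3 - 14/3 = -19/3)
-1934/3350 + D(20, -5*1*(-1))/887 = -1934/3350 - 19/3/887 = -1934*1/3350 - 19/3*1/887 = -967/1675 - 19/2661 = -2605012/4457175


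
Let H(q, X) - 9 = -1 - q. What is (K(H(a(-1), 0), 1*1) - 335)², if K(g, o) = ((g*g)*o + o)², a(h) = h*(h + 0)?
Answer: 4687225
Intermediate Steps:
a(h) = h² (a(h) = h*h = h²)
H(q, X) = 8 - q (H(q, X) = 9 + (-1 - q) = 8 - q)
K(g, o) = (o + o*g²)² (K(g, o) = (g²*o + o)² = (o*g² + o)² = (o + o*g²)²)
(K(H(a(-1), 0), 1*1) - 335)² = ((1*1)²*(1 + (8 - 1*(-1)²)²)² - 335)² = (1²*(1 + (8 - 1*1)²)² - 335)² = (1*(1 + (8 - 1)²)² - 335)² = (1*(1 + 7²)² - 335)² = (1*(1 + 49)² - 335)² = (1*50² - 335)² = (1*2500 - 335)² = (2500 - 335)² = 2165² = 4687225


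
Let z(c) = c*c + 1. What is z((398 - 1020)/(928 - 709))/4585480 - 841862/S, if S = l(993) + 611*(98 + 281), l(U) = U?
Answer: -18514573101887047/5114601326088936 ≈ -3.6199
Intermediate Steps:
S = 232562 (S = 993 + 611*(98 + 281) = 993 + 611*379 = 993 + 231569 = 232562)
z(c) = 1 + c**2 (z(c) = c**2 + 1 = 1 + c**2)
z((398 - 1020)/(928 - 709))/4585480 - 841862/S = (1 + ((398 - 1020)/(928 - 709))**2)/4585480 - 841862/232562 = (1 + (-622/219)**2)*(1/4585480) - 841862*1/232562 = (1 + (-622*1/219)**2)*(1/4585480) - 420931/116281 = (1 + (-622/219)**2)*(1/4585480) - 420931/116281 = (1 + 386884/47961)*(1/4585480) - 420931/116281 = (434845/47961)*(1/4585480) - 420931/116281 = 86969/43984841256 - 420931/116281 = -18514573101887047/5114601326088936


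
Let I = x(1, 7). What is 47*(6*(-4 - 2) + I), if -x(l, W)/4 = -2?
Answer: -1316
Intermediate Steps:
x(l, W) = 8 (x(l, W) = -4*(-2) = 8)
I = 8
47*(6*(-4 - 2) + I) = 47*(6*(-4 - 2) + 8) = 47*(6*(-6) + 8) = 47*(-36 + 8) = 47*(-28) = -1316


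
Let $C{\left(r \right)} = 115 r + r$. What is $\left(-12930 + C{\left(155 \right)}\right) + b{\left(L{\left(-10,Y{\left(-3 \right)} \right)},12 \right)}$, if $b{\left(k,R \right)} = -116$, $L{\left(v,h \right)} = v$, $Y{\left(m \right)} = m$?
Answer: $4934$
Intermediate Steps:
$C{\left(r \right)} = 116 r$
$\left(-12930 + C{\left(155 \right)}\right) + b{\left(L{\left(-10,Y{\left(-3 \right)} \right)},12 \right)} = \left(-12930 + 116 \cdot 155\right) - 116 = \left(-12930 + 17980\right) - 116 = 5050 - 116 = 4934$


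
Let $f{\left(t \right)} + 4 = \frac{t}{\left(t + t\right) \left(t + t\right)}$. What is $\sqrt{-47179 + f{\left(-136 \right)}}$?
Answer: $\frac{i \sqrt{872696802}}{136} \approx 217.22 i$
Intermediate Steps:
$f{\left(t \right)} = -4 + \frac{1}{4 t}$ ($f{\left(t \right)} = -4 + \frac{t}{\left(t + t\right) \left(t + t\right)} = -4 + \frac{t}{2 t 2 t} = -4 + \frac{t}{4 t^{2}} = -4 + t \frac{1}{4 t^{2}} = -4 + \frac{1}{4 t}$)
$\sqrt{-47179 + f{\left(-136 \right)}} = \sqrt{-47179 - \left(4 - \frac{1}{4 \left(-136\right)}\right)} = \sqrt{-47179 + \left(-4 + \frac{1}{4} \left(- \frac{1}{136}\right)\right)} = \sqrt{-47179 - \frac{2177}{544}} = \sqrt{- \frac{25667553}{544}} = \frac{i \sqrt{872696802}}{136}$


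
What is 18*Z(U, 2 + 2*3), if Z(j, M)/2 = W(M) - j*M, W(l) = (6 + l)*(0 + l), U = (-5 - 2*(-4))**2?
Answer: 1440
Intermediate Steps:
U = 9 (U = (-5 + 8)**2 = 3**2 = 9)
W(l) = l*(6 + l) (W(l) = (6 + l)*l = l*(6 + l))
Z(j, M) = -2*M*j + 2*M*(6 + M) (Z(j, M) = 2*(M*(6 + M) - j*M) = 2*(M*(6 + M) - M*j) = -2*M*j + 2*M*(6 + M))
18*Z(U, 2 + 2*3) = 18*(2*(2 + 2*3)*(6 + (2 + 2*3) - 1*9)) = 18*(2*(2 + 6)*(6 + (2 + 6) - 9)) = 18*(2*8*(6 + 8 - 9)) = 18*(2*8*5) = 18*80 = 1440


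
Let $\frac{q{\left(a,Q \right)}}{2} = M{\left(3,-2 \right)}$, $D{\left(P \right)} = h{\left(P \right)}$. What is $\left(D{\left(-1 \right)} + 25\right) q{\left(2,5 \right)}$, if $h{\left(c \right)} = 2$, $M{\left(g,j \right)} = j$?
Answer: $-108$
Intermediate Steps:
$D{\left(P \right)} = 2$
$q{\left(a,Q \right)} = -4$ ($q{\left(a,Q \right)} = 2 \left(-2\right) = -4$)
$\left(D{\left(-1 \right)} + 25\right) q{\left(2,5 \right)} = \left(2 + 25\right) \left(-4\right) = 27 \left(-4\right) = -108$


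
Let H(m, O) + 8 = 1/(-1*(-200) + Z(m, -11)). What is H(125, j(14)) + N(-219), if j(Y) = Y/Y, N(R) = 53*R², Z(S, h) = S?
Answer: 826125626/325 ≈ 2.5419e+6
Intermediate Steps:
j(Y) = 1
H(m, O) = -8 + 1/(200 + m) (H(m, O) = -8 + 1/(-1*(-200) + m) = -8 + 1/(200 + m))
H(125, j(14)) + N(-219) = (-1599 - 8*125)/(200 + 125) + 53*(-219)² = (-1599 - 1000)/325 + 53*47961 = (1/325)*(-2599) + 2541933 = -2599/325 + 2541933 = 826125626/325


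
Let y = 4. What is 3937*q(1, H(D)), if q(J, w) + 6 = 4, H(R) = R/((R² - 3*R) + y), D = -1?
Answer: -7874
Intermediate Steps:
H(R) = R/(4 + R² - 3*R) (H(R) = R/((R² - 3*R) + 4) = R/(4 + R² - 3*R))
q(J, w) = -2 (q(J, w) = -6 + 4 = -2)
3937*q(1, H(D)) = 3937*(-2) = -7874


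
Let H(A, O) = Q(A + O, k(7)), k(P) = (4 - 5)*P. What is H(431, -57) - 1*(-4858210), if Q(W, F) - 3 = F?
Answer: 4858206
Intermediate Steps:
k(P) = -P
Q(W, F) = 3 + F
H(A, O) = -4 (H(A, O) = 3 - 1*7 = 3 - 7 = -4)
H(431, -57) - 1*(-4858210) = -4 - 1*(-4858210) = -4 + 4858210 = 4858206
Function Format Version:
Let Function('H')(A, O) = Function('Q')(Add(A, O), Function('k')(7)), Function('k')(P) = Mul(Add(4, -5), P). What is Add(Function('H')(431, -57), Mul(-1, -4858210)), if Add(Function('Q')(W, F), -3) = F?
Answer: 4858206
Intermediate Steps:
Function('k')(P) = Mul(-1, P)
Function('Q')(W, F) = Add(3, F)
Function('H')(A, O) = -4 (Function('H')(A, O) = Add(3, Mul(-1, 7)) = Add(3, -7) = -4)
Add(Function('H')(431, -57), Mul(-1, -4858210)) = Add(-4, Mul(-1, -4858210)) = Add(-4, 4858210) = 4858206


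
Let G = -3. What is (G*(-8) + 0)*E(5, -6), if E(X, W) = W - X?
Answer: -264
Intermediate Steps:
(G*(-8) + 0)*E(5, -6) = (-3*(-8) + 0)*(-6 - 1*5) = (24 + 0)*(-6 - 5) = 24*(-11) = -264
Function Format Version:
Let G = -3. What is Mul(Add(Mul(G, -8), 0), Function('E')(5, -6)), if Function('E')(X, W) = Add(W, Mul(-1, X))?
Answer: -264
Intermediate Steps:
Mul(Add(Mul(G, -8), 0), Function('E')(5, -6)) = Mul(Add(Mul(-3, -8), 0), Add(-6, Mul(-1, 5))) = Mul(Add(24, 0), Add(-6, -5)) = Mul(24, -11) = -264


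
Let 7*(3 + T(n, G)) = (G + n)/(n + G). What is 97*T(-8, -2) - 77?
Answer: -2479/7 ≈ -354.14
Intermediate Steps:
T(n, G) = -20/7 (T(n, G) = -3 + ((G + n)/(n + G))/7 = -3 + ((G + n)/(G + n))/7 = -3 + (1/7)*1 = -3 + 1/7 = -20/7)
97*T(-8, -2) - 77 = 97*(-20/7) - 77 = -1940/7 - 77 = -2479/7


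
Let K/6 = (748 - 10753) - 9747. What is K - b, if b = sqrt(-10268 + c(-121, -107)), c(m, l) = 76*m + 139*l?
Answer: -118512 - I*sqrt(34337) ≈ -1.1851e+5 - 185.3*I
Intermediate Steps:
K = -118512 (K = 6*((748 - 10753) - 9747) = 6*(-10005 - 9747) = 6*(-19752) = -118512)
b = I*sqrt(34337) (b = sqrt(-10268 + (76*(-121) + 139*(-107))) = sqrt(-10268 + (-9196 - 14873)) = sqrt(-10268 - 24069) = sqrt(-34337) = I*sqrt(34337) ≈ 185.3*I)
K - b = -118512 - I*sqrt(34337)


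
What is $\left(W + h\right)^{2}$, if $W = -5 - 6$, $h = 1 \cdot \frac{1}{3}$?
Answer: $\frac{1024}{9} \approx 113.78$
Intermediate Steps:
$h = \frac{1}{3}$ ($h = 1 \cdot \frac{1}{3} = \frac{1}{3} \approx 0.33333$)
$W = -11$
$\left(W + h\right)^{2} = \left(-11 + \frac{1}{3}\right)^{2} = \left(- \frac{32}{3}\right)^{2} = \frac{1024}{9}$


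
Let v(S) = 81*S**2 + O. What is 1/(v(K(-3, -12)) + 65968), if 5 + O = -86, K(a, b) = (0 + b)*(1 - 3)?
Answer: 1/112533 ≈ 8.8863e-6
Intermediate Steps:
K(a, b) = -2*b (K(a, b) = b*(-2) = -2*b)
O = -91 (O = -5 - 86 = -91)
v(S) = -91 + 81*S**2 (v(S) = 81*S**2 - 91 = -91 + 81*S**2)
1/(v(K(-3, -12)) + 65968) = 1/((-91 + 81*(-2*(-12))**2) + 65968) = 1/((-91 + 81*24**2) + 65968) = 1/((-91 + 81*576) + 65968) = 1/((-91 + 46656) + 65968) = 1/(46565 + 65968) = 1/112533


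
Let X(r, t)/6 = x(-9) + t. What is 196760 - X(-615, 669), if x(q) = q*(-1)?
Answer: 192692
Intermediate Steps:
x(q) = -q
X(r, t) = 54 + 6*t (X(r, t) = 6*(-1*(-9) + t) = 6*(9 + t) = 54 + 6*t)
196760 - X(-615, 669) = 196760 - (54 + 6*669) = 196760 - (54 + 4014) = 196760 - 1*4068 = 196760 - 4068 = 192692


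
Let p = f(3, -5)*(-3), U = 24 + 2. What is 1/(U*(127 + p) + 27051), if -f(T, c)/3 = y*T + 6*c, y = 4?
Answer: 1/26141 ≈ 3.8254e-5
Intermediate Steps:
U = 26
f(T, c) = -18*c - 12*T (f(T, c) = -3*(4*T + 6*c) = -18*c - 12*T)
p = -162 (p = (-18*(-5) - 12*3)*(-3) = (90 - 36)*(-3) = 54*(-3) = -162)
1/(U*(127 + p) + 27051) = 1/(26*(127 - 162) + 27051) = 1/(26*(-35) + 27051) = 1/(-910 + 27051) = 1/26141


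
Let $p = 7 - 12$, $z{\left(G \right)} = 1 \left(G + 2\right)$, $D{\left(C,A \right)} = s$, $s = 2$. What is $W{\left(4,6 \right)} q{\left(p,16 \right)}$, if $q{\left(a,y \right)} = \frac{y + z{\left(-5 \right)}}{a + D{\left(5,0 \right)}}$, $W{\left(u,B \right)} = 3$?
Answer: $-13$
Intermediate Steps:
$D{\left(C,A \right)} = 2$
$z{\left(G \right)} = 2 + G$ ($z{\left(G \right)} = 1 \left(2 + G\right) = 2 + G$)
$p = -5$
$q{\left(a,y \right)} = \frac{-3 + y}{2 + a}$ ($q{\left(a,y \right)} = \frac{y + \left(2 - 5\right)}{a + 2} = \frac{y - 3}{2 + a} = \frac{-3 + y}{2 + a}$)
$W{\left(4,6 \right)} q{\left(p,16 \right)} = 3 \frac{-3 + 16}{2 - 5} = 3 \frac{1}{-3} \cdot 13 = 3 \left(\left(- \frac{1}{3}\right) 13\right) = 3 \left(- \frac{13}{3}\right) = -13$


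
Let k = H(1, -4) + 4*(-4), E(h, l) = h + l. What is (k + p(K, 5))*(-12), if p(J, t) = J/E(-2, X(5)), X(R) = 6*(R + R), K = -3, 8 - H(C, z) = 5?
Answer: 4542/29 ≈ 156.62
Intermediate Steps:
H(C, z) = 3 (H(C, z) = 8 - 1*5 = 8 - 5 = 3)
X(R) = 12*R (X(R) = 6*(2*R) = 12*R)
p(J, t) = J/58 (p(J, t) = J/(-2 + 12*5) = J/(-2 + 60) = J/58)
k = -13 (k = 3 + 4*(-4) = 3 - 16 = -13)
(k + p(K, 5))*(-12) = (-13 + (1/58)*(-3))*(-12) = (-13 - 3/58)*(-12) = -757/58*(-12) = 4542/29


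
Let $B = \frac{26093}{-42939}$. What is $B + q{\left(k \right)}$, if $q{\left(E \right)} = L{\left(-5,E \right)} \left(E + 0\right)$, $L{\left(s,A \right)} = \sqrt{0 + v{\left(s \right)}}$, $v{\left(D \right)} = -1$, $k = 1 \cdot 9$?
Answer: $- \frac{26093}{42939} + 9 i \approx -0.60768 + 9.0 i$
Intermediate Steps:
$k = 9$
$L{\left(s,A \right)} = i$ ($L{\left(s,A \right)} = \sqrt{0 - 1} = \sqrt{-1} = i$)
$B = - \frac{26093}{42939}$ ($B = 26093 \left(- \frac{1}{42939}\right) = - \frac{26093}{42939} \approx -0.60768$)
$q{\left(E \right)} = i E$ ($q{\left(E \right)} = i \left(E + 0\right) = i E$)
$B + q{\left(k \right)} = - \frac{26093}{42939} + i 9 = - \frac{26093}{42939} + 9 i$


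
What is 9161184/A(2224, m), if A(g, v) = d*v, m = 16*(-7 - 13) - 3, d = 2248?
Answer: -1145148/90763 ≈ -12.617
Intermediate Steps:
m = -323 (m = 16*(-20) - 3 = -320 - 3 = -323)
A(g, v) = 2248*v
9161184/A(2224, m) = 9161184/((2248*(-323))) = 9161184/(-726104) = 9161184*(-1/726104) = -1145148/90763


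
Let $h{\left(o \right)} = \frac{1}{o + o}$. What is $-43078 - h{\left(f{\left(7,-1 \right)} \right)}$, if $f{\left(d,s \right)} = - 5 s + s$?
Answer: $- \frac{344625}{8} \approx -43078.0$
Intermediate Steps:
$f{\left(d,s \right)} = - 4 s$
$h{\left(o \right)} = \frac{1}{2 o}$
$-43078 - h{\left(f{\left(7,-1 \right)} \right)} = -43078 - \frac{1}{2 \left(\left(-4\right) \left(-1\right)\right)} = -43078 - \frac{1}{2 \cdot 4} = -43078 - \frac{1}{2} \cdot \frac{1}{4} = -43078 - \frac{1}{8} = - \frac{344625}{8}$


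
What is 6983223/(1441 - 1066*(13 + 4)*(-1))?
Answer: 2327741/6521 ≈ 356.96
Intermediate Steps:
6983223/(1441 - 1066*(13 + 4)*(-1)) = 6983223/(1441 - 18122*(-1)) = 6983223/(1441 - 1066*(-17)) = 6983223/(1441 + 18122) = 6983223/19563 = 6983223*(1/19563) = 2327741/6521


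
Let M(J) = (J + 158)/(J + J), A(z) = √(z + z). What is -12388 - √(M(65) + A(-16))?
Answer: -12388 - √(28990 + 67600*I*√2)/130 ≈ -12390.0 - 1.4484*I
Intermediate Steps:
A(z) = √2*√z (A(z) = √(2*z) = √2*√z)
M(J) = (158 + J)/(2*J) (M(J) = (158 + J)/((2*J)) = (158 + J)*(1/(2*J)) = (158 + J)/(2*J))
-12388 - √(M(65) + A(-16)) = -12388 - √((½)*(158 + 65)/65 + √2*√(-16)) = -12388 - √((½)*(1/65)*223 + √2*(4*I)) = -12388 - √(223/130 + 4*I*√2)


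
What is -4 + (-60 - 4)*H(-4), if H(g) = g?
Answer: 252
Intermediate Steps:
-4 + (-60 - 4)*H(-4) = -4 + (-60 - 4)*(-4) = -4 - 64*(-4) = -4 + 256 = 252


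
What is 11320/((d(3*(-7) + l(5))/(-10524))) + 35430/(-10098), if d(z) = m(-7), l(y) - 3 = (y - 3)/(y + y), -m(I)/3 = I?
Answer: -66832913815/11781 ≈ -5.6729e+6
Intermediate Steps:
m(I) = -3*I
l(y) = 3 + (-3 + y)/(2*y) (l(y) = 3 + (y - 3)/(y + y) = 3 + (-3 + y)/((2*y)) = 3 + (-3 + y)*(1/(2*y)) = 3 + (-3 + y)/(2*y))
d(z) = 21 (d(z) = -3*(-7) = 21)
11320/((d(3*(-7) + l(5))/(-10524))) + 35430/(-10098) = 11320/((21/(-10524))) + 35430/(-10098) = 11320/((21*(-1/10524))) + 35430*(-1/10098) = 11320/(-7/3508) - 5905/1683 = 11320*(-3508/7) - 5905/1683 = -39710560/7 - 5905/1683 = -66832913815/11781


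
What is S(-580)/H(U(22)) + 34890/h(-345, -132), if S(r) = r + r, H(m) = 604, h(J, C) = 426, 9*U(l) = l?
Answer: 857475/10721 ≈ 79.981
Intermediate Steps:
U(l) = l/9
S(r) = 2*r
S(-580)/H(U(22)) + 34890/h(-345, -132) = (2*(-580))/604 + 34890/426 = -1160*1/604 + 34890*(1/426) = -290/151 + 5815/71 = 857475/10721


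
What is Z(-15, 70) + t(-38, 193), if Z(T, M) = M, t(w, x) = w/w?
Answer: 71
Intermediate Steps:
t(w, x) = 1
Z(-15, 70) + t(-38, 193) = 70 + 1 = 71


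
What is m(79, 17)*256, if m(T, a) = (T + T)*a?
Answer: 687616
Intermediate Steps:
m(T, a) = 2*T*a (m(T, a) = (2*T)*a = 2*T*a)
m(79, 17)*256 = (2*79*17)*256 = 2686*256 = 687616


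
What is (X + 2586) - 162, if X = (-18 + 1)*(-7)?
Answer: 2543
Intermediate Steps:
X = 119 (X = -17*(-7) = 119)
(X + 2586) - 162 = (119 + 2586) - 162 = 2705 - 162 = 2543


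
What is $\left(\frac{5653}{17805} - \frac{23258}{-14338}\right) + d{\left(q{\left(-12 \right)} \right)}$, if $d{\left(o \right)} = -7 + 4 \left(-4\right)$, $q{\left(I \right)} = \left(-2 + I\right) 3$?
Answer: $- \frac{2688232333}{127644045} \approx -21.06$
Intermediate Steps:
$q{\left(I \right)} = -6 + 3 I$
$d{\left(o \right)} = -23$ ($d{\left(o \right)} = -7 - 16 = -23$)
$\left(\frac{5653}{17805} - \frac{23258}{-14338}\right) + d{\left(q{\left(-12 \right)} \right)} = \left(\frac{5653}{17805} - \frac{23258}{-14338}\right) - 23 = \left(5653 \cdot \frac{1}{17805} - - \frac{11629}{7169}\right) - 23 = \left(\frac{5653}{17805} + \frac{11629}{7169}\right) - 23 = \frac{247580702}{127644045} - 23 = - \frac{2688232333}{127644045}$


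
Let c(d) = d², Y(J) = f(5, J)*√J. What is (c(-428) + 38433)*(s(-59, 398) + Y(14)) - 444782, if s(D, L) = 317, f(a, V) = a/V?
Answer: 69807807 + 1108085*√14/14 ≈ 7.0104e+7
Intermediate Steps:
Y(J) = 5/√J (Y(J) = (5/J)*√J = 5/√J)
(c(-428) + 38433)*(s(-59, 398) + Y(14)) - 444782 = ((-428)² + 38433)*(317 + 5/√14) - 444782 = (183184 + 38433)*(317 + 5*(√14/14)) - 444782 = 221617*(317 + 5*√14/14) - 444782 = (70252589 + 1108085*√14/14) - 444782 = 69807807 + 1108085*√14/14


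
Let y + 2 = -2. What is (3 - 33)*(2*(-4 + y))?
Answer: 480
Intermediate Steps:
y = -4 (y = -2 - 2 = -4)
(3 - 33)*(2*(-4 + y)) = (3 - 33)*(2*(-4 - 4)) = -60*(-8) = -30*(-16) = 480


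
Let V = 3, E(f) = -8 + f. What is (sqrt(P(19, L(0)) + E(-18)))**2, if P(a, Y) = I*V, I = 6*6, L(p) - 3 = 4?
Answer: 82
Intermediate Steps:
L(p) = 7 (L(p) = 3 + 4 = 7)
I = 36
P(a, Y) = 108 (P(a, Y) = 36*3 = 108)
(sqrt(P(19, L(0)) + E(-18)))**2 = (sqrt(108 + (-8 - 18)))**2 = (sqrt(108 - 26))**2 = (sqrt(82))**2 = 82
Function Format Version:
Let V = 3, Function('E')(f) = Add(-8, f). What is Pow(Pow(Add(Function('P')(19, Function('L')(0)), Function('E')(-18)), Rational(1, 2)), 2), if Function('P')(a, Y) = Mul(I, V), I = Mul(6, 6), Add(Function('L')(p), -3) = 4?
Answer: 82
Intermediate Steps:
Function('L')(p) = 7 (Function('L')(p) = Add(3, 4) = 7)
I = 36
Function('P')(a, Y) = 108 (Function('P')(a, Y) = Mul(36, 3) = 108)
Pow(Pow(Add(Function('P')(19, Function('L')(0)), Function('E')(-18)), Rational(1, 2)), 2) = Pow(Pow(Add(108, Add(-8, -18)), Rational(1, 2)), 2) = Pow(Pow(Add(108, -26), Rational(1, 2)), 2) = Pow(Pow(82, Rational(1, 2)), 2) = 82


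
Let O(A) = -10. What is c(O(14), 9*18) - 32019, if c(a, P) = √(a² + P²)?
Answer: -32019 + 2*√6586 ≈ -31857.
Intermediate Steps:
c(a, P) = √(P² + a²)
c(O(14), 9*18) - 32019 = √((9*18)² + (-10)²) - 32019 = √(162² + 100) - 32019 = √(26244 + 100) - 32019 = √26344 - 32019 = 2*√6586 - 32019 = -32019 + 2*√6586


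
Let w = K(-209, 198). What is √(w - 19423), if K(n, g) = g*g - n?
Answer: √19990 ≈ 141.39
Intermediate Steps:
K(n, g) = g² - n
w = 39413 (w = 198² - 1*(-209) = 39204 + 209 = 39413)
√(w - 19423) = √(39413 - 19423) = √19990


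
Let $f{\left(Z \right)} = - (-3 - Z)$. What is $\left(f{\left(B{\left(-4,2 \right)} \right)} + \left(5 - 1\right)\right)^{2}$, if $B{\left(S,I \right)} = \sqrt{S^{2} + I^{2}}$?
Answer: $69 + 28 \sqrt{5} \approx 131.61$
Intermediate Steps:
$B{\left(S,I \right)} = \sqrt{I^{2} + S^{2}}$
$f{\left(Z \right)} = 3 + Z$
$\left(f{\left(B{\left(-4,2 \right)} \right)} + \left(5 - 1\right)\right)^{2} = \left(\left(3 + \sqrt{2^{2} + \left(-4\right)^{2}}\right) + \left(5 - 1\right)\right)^{2} = \left(\left(3 + \sqrt{4 + 16}\right) + 4\right)^{2} = \left(\left(3 + \sqrt{20}\right) + 4\right)^{2} = \left(\left(3 + 2 \sqrt{5}\right) + 4\right)^{2} = \left(7 + 2 \sqrt{5}\right)^{2}$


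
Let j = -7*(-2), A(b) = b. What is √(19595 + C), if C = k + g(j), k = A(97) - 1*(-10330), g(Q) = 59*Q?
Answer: 8*√482 ≈ 175.64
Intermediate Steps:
j = 14
k = 10427 (k = 97 - 1*(-10330) = 97 + 10330 = 10427)
C = 11253 (C = 10427 + 59*14 = 10427 + 826 = 11253)
√(19595 + C) = √(19595 + 11253) = √30848 = 8*√482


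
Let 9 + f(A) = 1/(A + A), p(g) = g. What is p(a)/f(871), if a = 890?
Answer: -1550380/15677 ≈ -98.895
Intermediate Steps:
f(A) = -9 + 1/(2*A) (f(A) = -9 + 1/(A + A) = -9 + 1/(2*A))
p(a)/f(871) = 890/(-9 + (½)/871) = 890/(-9 + (½)*(1/871)) = 890/(-9 + 1/1742) = 890/(-15677/1742) = 890*(-1742/15677) = -1550380/15677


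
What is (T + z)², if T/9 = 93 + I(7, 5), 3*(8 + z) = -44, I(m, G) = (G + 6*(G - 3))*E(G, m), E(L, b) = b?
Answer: 31990336/9 ≈ 3.5545e+6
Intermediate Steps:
I(m, G) = m*(-18 + 7*G) (I(m, G) = (G + 6*(G - 3))*m = (G + 6*(-3 + G))*m = (G + (-18 + 6*G))*m = (-18 + 7*G)*m = m*(-18 + 7*G))
z = -68/3 (z = -8 + (⅓)*(-44) = -8 - 44/3 = -68/3 ≈ -22.667)
T = 1908 (T = 9*(93 + 7*(-18 + 7*5)) = 9*(93 + 7*(-18 + 35)) = 9*(93 + 7*17) = 9*(93 + 119) = 9*212 = 1908)
(T + z)² = (1908 - 68/3)² = (5656/3)² = 31990336/9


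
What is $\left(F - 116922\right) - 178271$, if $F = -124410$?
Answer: $-419603$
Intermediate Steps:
$\left(F - 116922\right) - 178271 = \left(-124410 - 116922\right) - 178271 = -241332 - 178271 = -419603$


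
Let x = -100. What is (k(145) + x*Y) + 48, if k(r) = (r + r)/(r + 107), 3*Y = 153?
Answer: -636407/126 ≈ -5050.9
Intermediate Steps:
Y = 51 (Y = (⅓)*153 = 51)
k(r) = 2*r/(107 + r) (k(r) = (2*r)/(107 + r) = 2*r/(107 + r))
(k(145) + x*Y) + 48 = (2*145/(107 + 145) - 100*51) + 48 = (2*145/252 - 5100) + 48 = (2*145*(1/252) - 5100) + 48 = (145/126 - 5100) + 48 = -642455/126 + 48 = -636407/126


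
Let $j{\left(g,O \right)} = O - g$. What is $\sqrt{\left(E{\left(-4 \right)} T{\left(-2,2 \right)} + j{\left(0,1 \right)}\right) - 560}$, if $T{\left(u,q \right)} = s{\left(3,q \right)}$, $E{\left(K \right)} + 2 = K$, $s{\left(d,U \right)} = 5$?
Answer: $i \sqrt{589} \approx 24.269 i$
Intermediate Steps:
$E{\left(K \right)} = -2 + K$
$T{\left(u,q \right)} = 5$
$\sqrt{\left(E{\left(-4 \right)} T{\left(-2,2 \right)} + j{\left(0,1 \right)}\right) - 560} = \sqrt{\left(\left(-2 - 4\right) 5 + \left(1 - 0\right)\right) - 560} = \sqrt{\left(\left(-6\right) 5 + \left(1 + 0\right)\right) - 560} = \sqrt{\left(-30 + 1\right) - 560} = \sqrt{-29 - 560} = \sqrt{-589} = i \sqrt{589}$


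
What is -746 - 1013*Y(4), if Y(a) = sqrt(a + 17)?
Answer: -746 - 1013*sqrt(21) ≈ -5388.1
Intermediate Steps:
Y(a) = sqrt(17 + a)
-746 - 1013*Y(4) = -746 - 1013*sqrt(17 + 4) = -746 - 1013*sqrt(21)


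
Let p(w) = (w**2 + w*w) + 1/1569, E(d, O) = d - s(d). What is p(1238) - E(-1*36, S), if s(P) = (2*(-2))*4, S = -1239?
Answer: 4809468253/1569 ≈ 3.0653e+6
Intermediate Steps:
s(P) = -16 (s(P) = -4*4 = -16)
E(d, O) = 16 + d (E(d, O) = d - 1*(-16) = d + 16 = 16 + d)
p(w) = 1/1569 + 2*w**2 (p(w) = (w**2 + w**2) + 1/1569 = 2*w**2 + 1/1569 = 1/1569 + 2*w**2)
p(1238) - E(-1*36, S) = (1/1569 + 2*1238**2) - (16 - 1*36) = (1/1569 + 2*1532644) - (16 - 36) = (1/1569 + 3065288) - 1*(-20) = 4809436873/1569 + 20 = 4809468253/1569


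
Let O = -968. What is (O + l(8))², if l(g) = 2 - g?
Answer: 948676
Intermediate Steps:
(O + l(8))² = (-968 + (2 - 1*8))² = (-968 + (2 - 8))² = (-968 - 6)² = (-974)² = 948676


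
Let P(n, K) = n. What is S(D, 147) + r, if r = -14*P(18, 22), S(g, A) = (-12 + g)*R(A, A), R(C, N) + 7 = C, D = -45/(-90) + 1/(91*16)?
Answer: -96819/52 ≈ -1861.9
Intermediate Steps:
D = 729/1456 (D = -45*(-1/90) + (1/91)*(1/16) = ½ + 1/1456 = 729/1456 ≈ 0.50069)
R(C, N) = -7 + C
S(g, A) = (-12 + g)*(-7 + A)
r = -252 (r = -14*18 = -252)
S(D, 147) + r = (-12 + 729/1456)*(-7 + 147) - 252 = -16743/1456*140 - 252 = -83715/52 - 252 = -96819/52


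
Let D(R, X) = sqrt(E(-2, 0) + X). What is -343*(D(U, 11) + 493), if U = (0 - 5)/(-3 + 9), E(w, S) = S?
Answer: -169099 - 343*sqrt(11) ≈ -1.7024e+5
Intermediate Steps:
U = -5/6 ≈ -0.83333
D(R, X) = sqrt(X) (D(R, X) = sqrt(0 + X) = sqrt(X))
-343*(D(U, 11) + 493) = -343*(sqrt(11) + 493) = -343*(493 + sqrt(11)) = -169099 - 343*sqrt(11)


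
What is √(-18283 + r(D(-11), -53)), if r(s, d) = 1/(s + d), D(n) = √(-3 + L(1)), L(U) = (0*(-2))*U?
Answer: √((969000 - 18283*I*√3)/(-53 + I*√3)) ≈ 0.e-6 - 135.21*I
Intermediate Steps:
L(U) = 0 (L(U) = 0*U = 0)
D(n) = I*√3 (D(n) = √(-3 + 0) = √(-3) = I*√3)
r(s, d) = 1/(d + s)
√(-18283 + r(D(-11), -53)) = √(-18283 + 1/(-53 + I*√3))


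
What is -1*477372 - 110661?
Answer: -588033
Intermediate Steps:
-1*477372 - 110661 = -477372 - 110661 = -588033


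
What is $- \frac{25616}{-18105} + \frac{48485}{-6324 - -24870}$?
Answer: $\frac{450965087}{111925110} \approx 4.0292$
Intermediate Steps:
$- \frac{25616}{-18105} + \frac{48485}{-6324 - -24870} = \left(-25616\right) \left(- \frac{1}{18105}\right) + \frac{48485}{-6324 + 24870} = \frac{25616}{18105} + \frac{48485}{18546} = \frac{450965087}{111925110}$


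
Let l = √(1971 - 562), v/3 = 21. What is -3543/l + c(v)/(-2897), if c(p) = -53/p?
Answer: 53/182511 - 3543*√1409/1409 ≈ -94.387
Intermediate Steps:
v = 63 (v = 3*21 = 63)
l = √1409 ≈ 37.537
-3543/l + c(v)/(-2897) = -3543*√1409/1409 - 53/63/(-2897) = -3543*√1409/1409 - 53*1/63*(-1/2897) = -3543*√1409/1409 - 53/63*(-1/2897) = -3543*√1409/1409 + 53/182511 = 53/182511 - 3543*√1409/1409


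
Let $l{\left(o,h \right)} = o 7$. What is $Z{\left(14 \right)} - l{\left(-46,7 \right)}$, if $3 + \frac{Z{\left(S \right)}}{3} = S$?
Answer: $355$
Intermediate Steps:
$Z{\left(S \right)} = -9 + 3 S$
$l{\left(o,h \right)} = 7 o$
$Z{\left(14 \right)} - l{\left(-46,7 \right)} = \left(-9 + 3 \cdot 14\right) - 7 \left(-46\right) = \left(-9 + 42\right) - -322 = 33 + 322 = 355$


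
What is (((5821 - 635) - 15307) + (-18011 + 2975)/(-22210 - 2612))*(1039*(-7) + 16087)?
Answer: -17572627514/197 ≈ -8.9201e+7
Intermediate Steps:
(((5821 - 635) - 15307) + (-18011 + 2975)/(-22210 - 2612))*(1039*(-7) + 16087) = ((5186 - 15307) - 15036/(-24822))*(-7273 + 16087) = (-10121 - 15036*(-1/24822))*8814 = (-10121 + 358/591)*8814 = -5981153/591*8814 = -17572627514/197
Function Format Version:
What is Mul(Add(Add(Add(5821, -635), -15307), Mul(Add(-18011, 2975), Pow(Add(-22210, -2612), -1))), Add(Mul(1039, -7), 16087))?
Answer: Rational(-17572627514, 197) ≈ -8.9201e+7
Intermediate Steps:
Mul(Add(Add(Add(5821, -635), -15307), Mul(Add(-18011, 2975), Pow(Add(-22210, -2612), -1))), Add(Mul(1039, -7), 16087)) = Mul(Add(Add(5186, -15307), Mul(-15036, Pow(-24822, -1))), Add(-7273, 16087)) = Mul(Add(-10121, Mul(-15036, Rational(-1, 24822))), 8814) = Mul(Add(-10121, Rational(358, 591)), 8814) = Mul(Rational(-5981153, 591), 8814) = Rational(-17572627514, 197)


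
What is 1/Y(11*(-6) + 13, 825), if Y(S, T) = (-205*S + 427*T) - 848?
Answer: 1/362292 ≈ 2.7602e-6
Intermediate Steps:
Y(S, T) = -848 - 205*S + 427*T
1/Y(11*(-6) + 13, 825) = 1/(-848 - 205*(11*(-6) + 13) + 427*825) = 1/(-848 - 205*(-66 + 13) + 352275) = 1/(-848 - 205*(-53) + 352275) = 1/(-848 + 10865 + 352275) = 1/362292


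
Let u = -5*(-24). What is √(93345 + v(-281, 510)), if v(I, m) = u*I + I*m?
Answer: I*√83685 ≈ 289.28*I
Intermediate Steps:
u = 120
v(I, m) = 120*I + I*m
√(93345 + v(-281, 510)) = √(93345 - 281*(120 + 510)) = √(93345 - 281*630) = √(93345 - 177030) = √(-83685) = I*√83685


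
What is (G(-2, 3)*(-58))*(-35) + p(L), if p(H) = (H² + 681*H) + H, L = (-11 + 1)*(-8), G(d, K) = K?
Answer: 67050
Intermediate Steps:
L = 80 (L = -10*(-8) = 80)
p(H) = H² + 682*H
(G(-2, 3)*(-58))*(-35) + p(L) = (3*(-58))*(-35) + 80*(682 + 80) = -174*(-35) + 80*762 = 6090 + 60960 = 67050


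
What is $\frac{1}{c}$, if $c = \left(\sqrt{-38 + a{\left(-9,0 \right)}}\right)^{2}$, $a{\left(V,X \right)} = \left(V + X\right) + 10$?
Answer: $- \frac{1}{37} \approx -0.027027$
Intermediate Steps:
$a{\left(V,X \right)} = 10 + V + X$
$c = -37$ ($c = \left(\sqrt{-38 + \left(10 - 9 + 0\right)}\right)^{2} = \left(\sqrt{-38 + 1}\right)^{2} = \left(\sqrt{-37}\right)^{2} = \left(i \sqrt{37}\right)^{2} = -37$)
$\frac{1}{c} = \frac{1}{-37} = - \frac{1}{37}$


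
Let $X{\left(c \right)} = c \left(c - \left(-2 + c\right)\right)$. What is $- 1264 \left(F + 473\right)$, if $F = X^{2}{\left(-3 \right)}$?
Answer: $-643376$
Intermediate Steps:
$X{\left(c \right)} = 2 c$ ($X{\left(c \right)} = c 2 = 2 c$)
$F = 36$ ($F = \left(2 \left(-3\right)\right)^{2} = \left(-6\right)^{2} = 36$)
$- 1264 \left(F + 473\right) = - 1264 \left(36 + 473\right) = \left(-1264\right) 509 = -643376$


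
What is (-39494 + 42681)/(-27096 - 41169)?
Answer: -3187/68265 ≈ -0.046686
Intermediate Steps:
(-39494 + 42681)/(-27096 - 41169) = 3187/(-68265) = 3187*(-1/68265) = -3187/68265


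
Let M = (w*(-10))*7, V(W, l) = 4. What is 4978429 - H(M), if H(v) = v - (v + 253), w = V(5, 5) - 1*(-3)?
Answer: 4978682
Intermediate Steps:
w = 7 (w = 4 - 1*(-3) = 4 + 3 = 7)
M = -490 (M = (7*(-10))*7 = -70*7 = -490)
H(v) = -253 (H(v) = v - (253 + v) = v + (-253 - v) = -253)
4978429 - H(M) = 4978429 - 1*(-253) = 4978429 + 253 = 4978682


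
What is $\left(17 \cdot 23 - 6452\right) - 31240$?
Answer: $-37301$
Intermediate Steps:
$\left(17 \cdot 23 - 6452\right) - 31240 = \left(391 - 6452\right) - 31240 = -6061 - 31240 = -37301$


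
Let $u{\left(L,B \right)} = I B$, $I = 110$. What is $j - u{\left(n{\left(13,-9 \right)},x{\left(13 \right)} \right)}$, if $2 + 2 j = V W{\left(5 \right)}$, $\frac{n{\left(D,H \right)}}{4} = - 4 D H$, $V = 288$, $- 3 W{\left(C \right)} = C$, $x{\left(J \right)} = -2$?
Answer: $-21$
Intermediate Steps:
$W{\left(C \right)} = - \frac{C}{3}$
$n{\left(D,H \right)} = - 16 D H$ ($n{\left(D,H \right)} = 4 - 4 D H = 4 \left(- 4 D H\right) = - 16 D H$)
$u{\left(L,B \right)} = 110 B$
$j = -241$ ($j = -1 + \frac{288 \left(\left(- \frac{1}{3}\right) 5\right)}{2} = -1 + \frac{288 \left(- \frac{5}{3}\right)}{2} = -1 + \frac{1}{2} \left(-480\right) = -1 - 240 = -241$)
$j - u{\left(n{\left(13,-9 \right)},x{\left(13 \right)} \right)} = -241 - 110 \left(-2\right) = -241 - -220 = -241 + 220 = -21$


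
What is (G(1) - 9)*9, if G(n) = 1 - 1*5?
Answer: -117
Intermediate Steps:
G(n) = -4 (G(n) = 1 - 5 = -4)
(G(1) - 9)*9 = (-4 - 9)*9 = -13*9 = -117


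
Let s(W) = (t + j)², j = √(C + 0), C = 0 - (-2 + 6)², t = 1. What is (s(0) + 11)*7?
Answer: -28 + 56*I ≈ -28.0 + 56.0*I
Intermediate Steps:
C = -16 (C = 0 - 1*4² = 0 - 1*16 = 0 - 16 = -16)
j = 4*I (j = √(-16 + 0) = √(-16) = 4*I ≈ 4.0*I)
s(W) = (1 + 4*I)²
(s(0) + 11)*7 = ((-15 + 8*I) + 11)*7 = (-4 + 8*I)*7 = -28 + 56*I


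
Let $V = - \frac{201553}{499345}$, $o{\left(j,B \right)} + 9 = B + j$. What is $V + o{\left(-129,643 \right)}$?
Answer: $\frac{22906152}{45395} \approx 504.6$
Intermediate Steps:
$o{\left(j,B \right)} = -9 + B + j$ ($o{\left(j,B \right)} = -9 + \left(B + j\right) = -9 + B + j$)
$V = - \frac{18323}{45395}$ ($V = \left(-201553\right) \frac{1}{499345} = - \frac{18323}{45395} \approx -0.40363$)
$V + o{\left(-129,643 \right)} = - \frac{18323}{45395} - -505 = - \frac{18323}{45395} + 505 = \frac{22906152}{45395}$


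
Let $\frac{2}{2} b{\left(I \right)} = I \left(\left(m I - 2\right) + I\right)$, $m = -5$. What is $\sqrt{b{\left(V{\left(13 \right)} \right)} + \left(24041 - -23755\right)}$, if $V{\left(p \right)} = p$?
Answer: $\sqrt{47094} \approx 217.01$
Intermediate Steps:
$b{\left(I \right)} = I \left(-2 - 4 I\right)$ ($b{\left(I \right)} = I \left(\left(- 5 I - 2\right) + I\right) = I \left(\left(-2 - 5 I\right) + I\right) = I \left(-2 - 4 I\right)$)
$\sqrt{b{\left(V{\left(13 \right)} \right)} + \left(24041 - -23755\right)} = \sqrt{2 \cdot 13 \left(-1 - 26\right) + \left(24041 - -23755\right)} = \sqrt{2 \cdot 13 \left(-1 - 26\right) + \left(24041 + 23755\right)} = \sqrt{2 \cdot 13 \left(-27\right) + 47796} = \sqrt{-702 + 47796} = \sqrt{47094}$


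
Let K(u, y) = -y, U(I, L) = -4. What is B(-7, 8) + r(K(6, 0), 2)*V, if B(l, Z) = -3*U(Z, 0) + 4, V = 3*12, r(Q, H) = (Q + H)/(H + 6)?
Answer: 25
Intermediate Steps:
r(Q, H) = (H + Q)/(6 + H)
V = 36
B(l, Z) = 16 (B(l, Z) = -3*(-4) + 4 = 12 + 4 = 16)
B(-7, 8) + r(K(6, 0), 2)*V = 16 + ((2 - 1*0)/(6 + 2))*36 = 16 + ((2 + 0)/8)*36 = 16 + ((⅛)*2)*36 = 16 + (¼)*36 = 16 + 9 = 25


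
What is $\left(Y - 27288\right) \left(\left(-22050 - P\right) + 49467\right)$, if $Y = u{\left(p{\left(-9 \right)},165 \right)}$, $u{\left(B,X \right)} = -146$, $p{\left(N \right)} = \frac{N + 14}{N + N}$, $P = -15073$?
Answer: $-1165670660$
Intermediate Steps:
$p{\left(N \right)} = \frac{14 + N}{2 N}$
$Y = -146$
$\left(Y - 27288\right) \left(\left(-22050 - P\right) + 49467\right) = \left(-146 - 27288\right) \left(\left(-22050 - -15073\right) + 49467\right) = - 27434 \left(\left(-22050 + 15073\right) + 49467\right) = - 27434 \left(-6977 + 49467\right) = \left(-27434\right) 42490 = -1165670660$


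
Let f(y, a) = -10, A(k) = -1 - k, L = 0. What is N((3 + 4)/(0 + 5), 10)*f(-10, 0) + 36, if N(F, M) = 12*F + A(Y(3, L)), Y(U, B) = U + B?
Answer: -92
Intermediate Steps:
Y(U, B) = B + U
N(F, M) = -4 + 12*F (N(F, M) = 12*F + (-1 - (0 + 3)) = 12*F + (-1 - 1*3) = 12*F + (-1 - 3) = 12*F - 4 = -4 + 12*F)
N((3 + 4)/(0 + 5), 10)*f(-10, 0) + 36 = (-4 + 12*((3 + 4)/(0 + 5)))*(-10) + 36 = (-4 + 12*(7/5))*(-10) + 36 = (-4 + 84/5)*(-10) + 36 = (64/5)*(-10) + 36 = -128 + 36 = -92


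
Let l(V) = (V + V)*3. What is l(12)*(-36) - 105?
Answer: -2697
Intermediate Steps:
l(V) = 6*V (l(V) = (2*V)*3 = 6*V)
l(12)*(-36) - 105 = (6*12)*(-36) - 105 = 72*(-36) - 105 = -2592 - 105 = -2697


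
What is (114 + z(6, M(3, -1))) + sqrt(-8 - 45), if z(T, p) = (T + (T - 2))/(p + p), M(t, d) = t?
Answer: 347/3 + I*sqrt(53) ≈ 115.67 + 7.2801*I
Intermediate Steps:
z(T, p) = (-2 + 2*T)/(2*p) (z(T, p) = (T + (-2 + T))/((2*p)) = (-2 + 2*T)*(1/(2*p)) = (-2 + 2*T)/(2*p))
(114 + z(6, M(3, -1))) + sqrt(-8 - 45) = (114 + (-1 + 6)/3) + sqrt(-8 - 45) = (114 + (1/3)*5) + sqrt(-53) = (114 + 5/3) + I*sqrt(53) = 347/3 + I*sqrt(53)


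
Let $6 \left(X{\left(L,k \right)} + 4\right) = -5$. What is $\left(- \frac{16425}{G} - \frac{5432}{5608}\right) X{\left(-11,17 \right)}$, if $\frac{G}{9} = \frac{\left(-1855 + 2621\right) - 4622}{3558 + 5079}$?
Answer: $- \frac{320360442229}{16218336} \approx -19753.0$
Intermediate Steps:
$X{\left(L,k \right)} = - \frac{29}{6}$ ($X{\left(L,k \right)} = -4 + \frac{1}{6} \left(-5\right) = -4 - \frac{5}{6} = - \frac{29}{6}$)
$G = - \frac{11568}{2879}$ ($G = 9 \frac{\left(-1855 + 2621\right) - 4622}{3558 + 5079} = 9 \frac{766 - 4622}{8637} = 9 \left(\left(-3856\right) \frac{1}{8637}\right) = 9 \left(- \frac{3856}{8637}\right) = - \frac{11568}{2879} \approx -4.0181$)
$\left(- \frac{16425}{G} - \frac{5432}{5608}\right) X{\left(-11,17 \right)} = \left(- \frac{16425}{- \frac{11568}{2879}} - \frac{5432}{5608}\right) \left(- \frac{29}{6}\right) = \left(\left(-16425\right) \left(- \frac{2879}{11568}\right) - \frac{679}{701}\right) \left(- \frac{29}{6}\right) = \left(\frac{15762525}{3856} - \frac{679}{701}\right) \left(- \frac{29}{6}\right) = \frac{11046911801}{2703056} \left(- \frac{29}{6}\right) = - \frac{320360442229}{16218336}$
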